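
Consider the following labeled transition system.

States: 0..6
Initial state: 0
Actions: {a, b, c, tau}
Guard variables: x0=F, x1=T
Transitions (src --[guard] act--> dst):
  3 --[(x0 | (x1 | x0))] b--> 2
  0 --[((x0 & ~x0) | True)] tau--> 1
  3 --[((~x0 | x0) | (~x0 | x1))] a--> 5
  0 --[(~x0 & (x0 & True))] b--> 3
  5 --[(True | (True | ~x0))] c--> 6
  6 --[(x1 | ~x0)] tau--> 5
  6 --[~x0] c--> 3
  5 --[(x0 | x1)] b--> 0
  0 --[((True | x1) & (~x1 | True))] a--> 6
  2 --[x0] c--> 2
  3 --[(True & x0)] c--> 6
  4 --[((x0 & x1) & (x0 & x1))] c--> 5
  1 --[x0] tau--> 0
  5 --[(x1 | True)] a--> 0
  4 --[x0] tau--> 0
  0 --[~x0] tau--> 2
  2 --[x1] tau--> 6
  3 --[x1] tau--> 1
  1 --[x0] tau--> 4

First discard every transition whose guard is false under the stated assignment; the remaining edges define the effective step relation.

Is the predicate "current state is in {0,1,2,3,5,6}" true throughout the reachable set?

Safe = {0,1,2,3,5,6}
Reachable = {0,1,2,3,5,6}
  0: ✓
  1: ✓
  2: ✓
  3: ✓
  5: ✓
  6: ✓

Answer: INVARIANT HOLDS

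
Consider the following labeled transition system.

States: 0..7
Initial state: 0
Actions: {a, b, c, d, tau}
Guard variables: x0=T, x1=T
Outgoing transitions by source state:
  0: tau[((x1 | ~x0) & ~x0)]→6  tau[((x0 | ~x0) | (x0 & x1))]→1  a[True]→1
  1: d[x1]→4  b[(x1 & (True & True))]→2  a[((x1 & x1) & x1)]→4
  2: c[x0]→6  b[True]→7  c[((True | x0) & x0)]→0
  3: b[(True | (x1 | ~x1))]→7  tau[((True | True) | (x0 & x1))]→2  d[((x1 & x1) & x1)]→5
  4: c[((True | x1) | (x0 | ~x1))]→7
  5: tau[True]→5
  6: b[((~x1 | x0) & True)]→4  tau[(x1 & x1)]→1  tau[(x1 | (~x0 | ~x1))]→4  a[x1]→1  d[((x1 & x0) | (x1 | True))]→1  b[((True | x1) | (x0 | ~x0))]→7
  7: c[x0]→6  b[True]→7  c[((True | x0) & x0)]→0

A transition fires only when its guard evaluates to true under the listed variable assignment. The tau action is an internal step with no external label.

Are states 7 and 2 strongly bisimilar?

Answer: BISIMILAR

Analysis:
Bisimulation quotient by refinement:
  P[0] = {{0,1,2,3,4,5,6,7}}
  P[1] = {{0},{1},{2,7},{3},{4},{5},{6}}
Fixed point at round 2; 7 class(es).
[7]={2,7}  [2]={2,7}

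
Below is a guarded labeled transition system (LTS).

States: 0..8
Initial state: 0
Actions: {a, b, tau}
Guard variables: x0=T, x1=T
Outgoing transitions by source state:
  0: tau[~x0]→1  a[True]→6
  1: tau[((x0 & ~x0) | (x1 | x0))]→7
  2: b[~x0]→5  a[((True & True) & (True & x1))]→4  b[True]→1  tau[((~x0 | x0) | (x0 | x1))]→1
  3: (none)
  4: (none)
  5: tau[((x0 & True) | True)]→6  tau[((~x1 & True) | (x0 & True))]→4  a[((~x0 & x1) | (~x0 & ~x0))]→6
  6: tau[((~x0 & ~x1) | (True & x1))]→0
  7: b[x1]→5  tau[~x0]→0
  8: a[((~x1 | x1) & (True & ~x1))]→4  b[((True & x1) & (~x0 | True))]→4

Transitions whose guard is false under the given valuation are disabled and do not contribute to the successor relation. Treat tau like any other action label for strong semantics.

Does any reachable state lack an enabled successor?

Answer: DEADLOCK-FREE

Trace:
Reachable = {0,6}
  0: a→6  [1 out]
  6: tau→0  [1 out]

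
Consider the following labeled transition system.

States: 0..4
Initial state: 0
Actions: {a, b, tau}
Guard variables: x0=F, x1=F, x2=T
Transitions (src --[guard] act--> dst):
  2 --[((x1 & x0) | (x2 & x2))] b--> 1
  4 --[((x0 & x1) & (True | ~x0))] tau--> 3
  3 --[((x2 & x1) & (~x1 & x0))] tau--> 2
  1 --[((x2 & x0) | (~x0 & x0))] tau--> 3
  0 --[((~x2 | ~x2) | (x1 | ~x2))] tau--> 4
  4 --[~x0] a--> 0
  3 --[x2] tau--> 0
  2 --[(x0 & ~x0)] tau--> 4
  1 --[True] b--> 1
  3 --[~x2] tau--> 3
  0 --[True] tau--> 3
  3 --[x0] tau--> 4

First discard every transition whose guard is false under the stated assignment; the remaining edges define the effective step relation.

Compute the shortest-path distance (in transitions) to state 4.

Layered search for 4:
  Layer 0: {0}
  Layer 1: {3}
4 never appears.

Answer: UNREACHABLE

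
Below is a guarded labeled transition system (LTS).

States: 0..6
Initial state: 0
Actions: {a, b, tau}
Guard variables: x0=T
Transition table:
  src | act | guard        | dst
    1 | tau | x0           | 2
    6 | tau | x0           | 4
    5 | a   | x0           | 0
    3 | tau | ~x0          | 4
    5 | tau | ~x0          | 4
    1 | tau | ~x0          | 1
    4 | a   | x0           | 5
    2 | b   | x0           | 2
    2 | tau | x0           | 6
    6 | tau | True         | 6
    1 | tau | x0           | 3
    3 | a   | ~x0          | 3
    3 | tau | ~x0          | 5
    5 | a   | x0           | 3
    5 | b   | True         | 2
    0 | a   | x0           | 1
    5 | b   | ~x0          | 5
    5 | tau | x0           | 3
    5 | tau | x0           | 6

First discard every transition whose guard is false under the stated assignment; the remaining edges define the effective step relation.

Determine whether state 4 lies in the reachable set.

Answer: REACHABLE

Analysis:
Guard filter leaves 13 enabled edge(s).
depth 0: {0}
depth 1: {1}  cumulative {0,1}
depth 2: {2,3}  cumulative {0,1,2,3}
depth 3: {6}  cumulative {0,1,2,3,6}
depth 4: {4}  cumulative {0,1,2,3,4,6}
depth 5: {5}  cumulative {0,1,2,3,4,5,6}
R = {0,1,2,3,4,5,6}
trace reaching 4: a·tau·tau·tau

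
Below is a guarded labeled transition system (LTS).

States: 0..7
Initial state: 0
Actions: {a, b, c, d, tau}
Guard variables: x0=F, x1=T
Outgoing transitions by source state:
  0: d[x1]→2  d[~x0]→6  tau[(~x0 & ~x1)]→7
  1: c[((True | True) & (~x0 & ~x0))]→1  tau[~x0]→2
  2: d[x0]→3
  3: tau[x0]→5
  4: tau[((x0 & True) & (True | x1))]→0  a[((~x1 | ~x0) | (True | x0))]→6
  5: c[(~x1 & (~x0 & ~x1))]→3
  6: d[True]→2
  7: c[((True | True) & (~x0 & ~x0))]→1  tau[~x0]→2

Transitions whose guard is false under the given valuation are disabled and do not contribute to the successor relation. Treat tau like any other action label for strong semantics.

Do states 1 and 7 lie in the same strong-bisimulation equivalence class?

Refine partition for ~:
  round 0: {{0,1,2,3,4,5,6,7}}
  round 1: {{0,6},{1,7},{2,3,5},{4}}
  round 2: {{0},{1,7},{2,3,5},{4},{6}}
stable after 3 split(s): 5 block(s)
1∈{1,7}, 7∈{1,7}

Answer: BISIMILAR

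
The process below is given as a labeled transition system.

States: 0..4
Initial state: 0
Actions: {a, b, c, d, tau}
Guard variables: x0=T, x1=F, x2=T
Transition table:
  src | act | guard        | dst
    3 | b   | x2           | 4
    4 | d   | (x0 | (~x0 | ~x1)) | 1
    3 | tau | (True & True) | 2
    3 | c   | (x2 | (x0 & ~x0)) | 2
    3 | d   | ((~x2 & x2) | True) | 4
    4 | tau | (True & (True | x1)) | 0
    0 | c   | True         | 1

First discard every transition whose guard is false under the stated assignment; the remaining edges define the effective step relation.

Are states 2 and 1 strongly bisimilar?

Compute ~ classes (split until stable):
  P[0] = {{0,1,2,3,4}}
  P[1] = {{0},{1,2},{3},{4}}
stable after 2 split(s): 4 block(s)
class of 2: {1,2}; class of 1: {1,2}

Answer: BISIMILAR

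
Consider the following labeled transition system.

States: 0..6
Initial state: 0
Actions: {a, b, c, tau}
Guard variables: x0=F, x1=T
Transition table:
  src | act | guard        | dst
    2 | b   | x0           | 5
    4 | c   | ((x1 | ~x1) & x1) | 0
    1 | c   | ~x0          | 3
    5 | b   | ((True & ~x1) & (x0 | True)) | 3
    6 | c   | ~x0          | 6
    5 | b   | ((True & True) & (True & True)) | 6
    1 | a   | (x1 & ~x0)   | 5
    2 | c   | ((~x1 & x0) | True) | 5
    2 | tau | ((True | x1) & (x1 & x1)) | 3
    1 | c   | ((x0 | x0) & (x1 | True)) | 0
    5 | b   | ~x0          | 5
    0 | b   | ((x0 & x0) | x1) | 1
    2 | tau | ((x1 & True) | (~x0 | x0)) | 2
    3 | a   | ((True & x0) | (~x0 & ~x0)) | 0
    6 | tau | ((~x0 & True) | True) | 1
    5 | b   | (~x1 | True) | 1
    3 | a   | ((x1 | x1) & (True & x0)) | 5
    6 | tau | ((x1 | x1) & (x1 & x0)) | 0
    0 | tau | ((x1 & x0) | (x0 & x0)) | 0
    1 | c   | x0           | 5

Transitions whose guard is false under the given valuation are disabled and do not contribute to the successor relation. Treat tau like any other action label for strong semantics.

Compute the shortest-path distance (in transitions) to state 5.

Answer: 2

Working:
BFS to 5:
  Layer 0: {0}
  Layer 1: {1}
  Layer 2: {3,5}
5 enters at depth 2; path b·a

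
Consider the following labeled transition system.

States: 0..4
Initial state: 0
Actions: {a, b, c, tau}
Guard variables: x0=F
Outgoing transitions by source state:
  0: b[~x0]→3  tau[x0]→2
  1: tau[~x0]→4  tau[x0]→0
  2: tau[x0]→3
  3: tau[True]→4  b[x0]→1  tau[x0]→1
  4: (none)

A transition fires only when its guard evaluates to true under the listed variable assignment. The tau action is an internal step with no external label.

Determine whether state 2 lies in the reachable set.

After dropping false guards: 3 live edges.
L0 = {0}
L1 = {3}  now seen {0,3}
L2 = {4}  now seen {0,3,4}
R = {0,3,4}

Answer: UNREACHABLE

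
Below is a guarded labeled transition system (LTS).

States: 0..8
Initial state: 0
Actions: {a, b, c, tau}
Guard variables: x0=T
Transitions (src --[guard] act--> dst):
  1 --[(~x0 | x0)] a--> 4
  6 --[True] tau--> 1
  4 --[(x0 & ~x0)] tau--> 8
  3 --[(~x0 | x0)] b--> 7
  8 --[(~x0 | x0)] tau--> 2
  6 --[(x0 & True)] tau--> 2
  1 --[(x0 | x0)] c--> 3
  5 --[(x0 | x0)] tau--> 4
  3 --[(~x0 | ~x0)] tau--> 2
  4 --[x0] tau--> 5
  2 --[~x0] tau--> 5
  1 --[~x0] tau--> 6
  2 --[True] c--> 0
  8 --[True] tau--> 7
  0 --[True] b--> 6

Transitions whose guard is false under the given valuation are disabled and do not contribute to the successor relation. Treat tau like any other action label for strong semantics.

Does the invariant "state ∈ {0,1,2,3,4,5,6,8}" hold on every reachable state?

Answer: INVARIANT VIOLATED at state 7

Trace:
Allowed set {0,1,2,3,4,5,6,8}
R = {0,1,2,3,4,5,6,7}
  0: safe
  1: safe
  2: safe
  3: safe
  4: safe
  5: safe
  6: safe
  7: ✗ unsafe
counterexample path to 7: b·tau·c·b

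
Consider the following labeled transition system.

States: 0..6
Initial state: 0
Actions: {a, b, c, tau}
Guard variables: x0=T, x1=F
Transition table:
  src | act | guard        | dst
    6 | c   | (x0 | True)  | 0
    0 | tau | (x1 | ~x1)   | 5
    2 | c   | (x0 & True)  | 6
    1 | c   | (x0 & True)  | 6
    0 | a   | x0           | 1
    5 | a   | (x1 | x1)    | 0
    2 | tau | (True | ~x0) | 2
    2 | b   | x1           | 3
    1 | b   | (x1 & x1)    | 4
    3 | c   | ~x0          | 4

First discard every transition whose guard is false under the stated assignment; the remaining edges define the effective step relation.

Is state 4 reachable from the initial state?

Answer: UNREACHABLE

Trace:
Guard filter leaves 6 enabled edge(s).
Layer 0: {0}
Layer 1: {1,5}  total {0,1,5}
Layer 2: {6}  total {0,1,5,6}
Reachable = {0,1,5,6}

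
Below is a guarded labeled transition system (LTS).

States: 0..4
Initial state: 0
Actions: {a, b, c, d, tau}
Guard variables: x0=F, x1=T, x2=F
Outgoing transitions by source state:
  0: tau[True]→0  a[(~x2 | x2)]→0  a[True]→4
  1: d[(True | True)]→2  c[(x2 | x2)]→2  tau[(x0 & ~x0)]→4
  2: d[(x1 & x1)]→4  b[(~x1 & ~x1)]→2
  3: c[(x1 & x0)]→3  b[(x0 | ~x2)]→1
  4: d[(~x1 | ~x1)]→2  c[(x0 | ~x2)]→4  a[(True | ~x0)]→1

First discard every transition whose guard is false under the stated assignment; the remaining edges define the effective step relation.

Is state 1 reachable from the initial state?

Answer: REACHABLE

Working:
After dropping false guards: 8 live edges.
L0 = {0}
L1 = {4}  total {0,4}
L2 = {1}  total {0,1,4}
L3 = {2}  total {0,1,2,4}
Reachable = {0,1,2,4}
witness 1: a·a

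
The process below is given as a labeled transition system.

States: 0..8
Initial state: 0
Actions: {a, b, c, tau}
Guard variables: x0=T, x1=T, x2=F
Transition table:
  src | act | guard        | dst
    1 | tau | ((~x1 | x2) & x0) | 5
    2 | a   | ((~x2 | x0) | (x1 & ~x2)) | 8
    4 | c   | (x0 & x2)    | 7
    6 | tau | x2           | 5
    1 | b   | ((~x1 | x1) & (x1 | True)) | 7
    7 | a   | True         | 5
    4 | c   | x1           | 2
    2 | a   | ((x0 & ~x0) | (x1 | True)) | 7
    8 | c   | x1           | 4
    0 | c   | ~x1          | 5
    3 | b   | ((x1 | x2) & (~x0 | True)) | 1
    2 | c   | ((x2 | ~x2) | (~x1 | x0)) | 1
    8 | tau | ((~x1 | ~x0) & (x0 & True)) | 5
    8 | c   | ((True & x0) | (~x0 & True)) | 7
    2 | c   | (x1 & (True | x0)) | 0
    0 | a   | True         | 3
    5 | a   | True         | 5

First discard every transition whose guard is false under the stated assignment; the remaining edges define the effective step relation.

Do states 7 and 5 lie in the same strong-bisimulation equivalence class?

Compute ~ classes (split until stable):
  P[0] = {{0,1,2,3,4,5,6,7,8}}
  P[1] = {{0,5,7},{1,3},{2},{4,8},{6}}
  P[2] = {{0},{1},{2},{3},{4},{5,7},{6},{8}}
Fixed point at round 3; 8 class(es).
class of 7: {5,7}; class of 5: {5,7}

Answer: BISIMILAR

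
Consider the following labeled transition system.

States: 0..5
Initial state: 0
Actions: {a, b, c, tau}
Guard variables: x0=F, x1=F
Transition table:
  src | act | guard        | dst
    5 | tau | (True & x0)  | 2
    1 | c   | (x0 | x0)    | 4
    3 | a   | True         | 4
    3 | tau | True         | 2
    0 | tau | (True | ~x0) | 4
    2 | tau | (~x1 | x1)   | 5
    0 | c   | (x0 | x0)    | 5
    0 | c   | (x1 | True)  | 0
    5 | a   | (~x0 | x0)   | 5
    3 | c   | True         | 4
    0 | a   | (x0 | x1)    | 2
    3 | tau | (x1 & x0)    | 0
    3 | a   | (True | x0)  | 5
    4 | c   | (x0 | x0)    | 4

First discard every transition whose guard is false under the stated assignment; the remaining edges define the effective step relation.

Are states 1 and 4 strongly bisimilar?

Answer: BISIMILAR

Working:
Bisimulation quotient by refinement:
  π0 = {{0,1,2,3,4,5}}
  π1 = {{0},{1,4},{2},{3},{5}}
5 equivalence class(es) (converged in 2)
class of 1: {1,4}; class of 4: {1,4}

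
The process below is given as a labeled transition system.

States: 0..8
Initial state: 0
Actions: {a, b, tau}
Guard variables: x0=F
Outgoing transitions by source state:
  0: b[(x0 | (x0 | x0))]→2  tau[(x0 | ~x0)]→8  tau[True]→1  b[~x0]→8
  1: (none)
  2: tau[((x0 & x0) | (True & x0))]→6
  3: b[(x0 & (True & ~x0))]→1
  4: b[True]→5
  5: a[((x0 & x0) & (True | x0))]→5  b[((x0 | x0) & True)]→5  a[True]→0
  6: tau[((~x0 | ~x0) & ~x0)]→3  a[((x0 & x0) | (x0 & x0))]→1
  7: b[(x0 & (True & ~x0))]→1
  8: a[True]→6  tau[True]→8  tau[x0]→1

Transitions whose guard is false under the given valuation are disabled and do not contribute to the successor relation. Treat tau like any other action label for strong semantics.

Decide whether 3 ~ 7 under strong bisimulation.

Answer: BISIMILAR

Trace:
Refine partition for ~:
  P[0] = {{0,1,2,3,4,5,6,7,8}}
  P[1] = {{0},{1,2,3,7},{4},{5},{6},{8}}
Fixed point at round 2; 6 class(es).
[3]={1,2,3,7}  [7]={1,2,3,7}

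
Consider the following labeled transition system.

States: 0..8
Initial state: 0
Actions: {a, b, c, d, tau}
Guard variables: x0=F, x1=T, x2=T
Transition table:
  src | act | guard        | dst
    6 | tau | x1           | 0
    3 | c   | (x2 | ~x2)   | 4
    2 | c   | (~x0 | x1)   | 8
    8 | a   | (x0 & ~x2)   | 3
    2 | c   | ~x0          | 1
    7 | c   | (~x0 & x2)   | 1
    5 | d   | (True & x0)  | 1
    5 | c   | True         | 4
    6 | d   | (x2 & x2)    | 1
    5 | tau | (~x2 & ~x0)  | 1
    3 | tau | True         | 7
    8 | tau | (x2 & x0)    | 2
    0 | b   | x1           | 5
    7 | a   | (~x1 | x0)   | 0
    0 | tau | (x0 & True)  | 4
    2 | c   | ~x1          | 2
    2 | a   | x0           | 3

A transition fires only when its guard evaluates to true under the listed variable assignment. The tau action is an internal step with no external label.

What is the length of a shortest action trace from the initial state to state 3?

Answer: UNREACHABLE

Working:
Breadth-first toward 3:
  L0 = {0}
  L1 = {5}
  L2 = {4}
3 never appears.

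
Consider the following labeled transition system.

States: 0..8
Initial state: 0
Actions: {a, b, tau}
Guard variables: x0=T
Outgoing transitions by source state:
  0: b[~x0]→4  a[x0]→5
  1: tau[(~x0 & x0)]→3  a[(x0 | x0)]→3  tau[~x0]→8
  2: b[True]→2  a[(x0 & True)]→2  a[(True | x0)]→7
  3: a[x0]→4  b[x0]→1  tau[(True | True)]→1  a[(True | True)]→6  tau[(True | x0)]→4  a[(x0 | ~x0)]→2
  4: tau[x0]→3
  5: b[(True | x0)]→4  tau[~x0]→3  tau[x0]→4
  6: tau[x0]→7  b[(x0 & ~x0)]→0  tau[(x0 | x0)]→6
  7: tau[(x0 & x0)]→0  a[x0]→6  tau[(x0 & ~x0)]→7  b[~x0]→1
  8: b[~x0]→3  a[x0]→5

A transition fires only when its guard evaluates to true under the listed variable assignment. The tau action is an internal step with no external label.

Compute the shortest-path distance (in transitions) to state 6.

Breadth-first toward 6:
  depth 0: {0}
  depth 1: {5}
  depth 2: {4}
  depth 3: {3}
  depth 4: {1,2,6}
first hit 6 at d=4 via a·b·tau·a

Answer: 4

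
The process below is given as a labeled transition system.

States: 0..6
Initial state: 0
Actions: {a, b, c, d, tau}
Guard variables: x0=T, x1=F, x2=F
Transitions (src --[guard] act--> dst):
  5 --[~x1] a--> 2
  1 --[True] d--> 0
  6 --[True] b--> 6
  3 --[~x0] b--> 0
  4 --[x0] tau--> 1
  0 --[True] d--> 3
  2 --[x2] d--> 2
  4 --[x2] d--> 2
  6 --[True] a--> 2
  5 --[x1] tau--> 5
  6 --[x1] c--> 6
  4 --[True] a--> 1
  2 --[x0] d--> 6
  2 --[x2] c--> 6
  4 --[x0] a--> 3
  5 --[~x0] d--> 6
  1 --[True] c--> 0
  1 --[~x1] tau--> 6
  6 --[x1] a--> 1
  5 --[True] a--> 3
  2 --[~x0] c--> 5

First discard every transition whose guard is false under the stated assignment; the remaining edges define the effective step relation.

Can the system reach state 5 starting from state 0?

Guard filter leaves 12 enabled edge(s).
depth 0: {0}
depth 1: {3}  cumulative {0,3}
Reachable = {0,3}

Answer: UNREACHABLE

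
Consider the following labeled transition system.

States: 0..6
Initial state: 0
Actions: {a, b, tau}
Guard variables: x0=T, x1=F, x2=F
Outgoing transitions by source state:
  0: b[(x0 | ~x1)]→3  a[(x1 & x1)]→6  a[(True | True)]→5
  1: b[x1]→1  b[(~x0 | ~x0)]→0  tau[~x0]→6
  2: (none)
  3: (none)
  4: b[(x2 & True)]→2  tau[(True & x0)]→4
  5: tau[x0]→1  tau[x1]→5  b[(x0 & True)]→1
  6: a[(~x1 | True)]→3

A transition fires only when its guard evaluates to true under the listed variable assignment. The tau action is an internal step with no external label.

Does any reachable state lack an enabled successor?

Answer: DEADLOCK at state 1

Analysis:
Reach set: {0,1,3,5}
  0: a→5  b→3  [deg 2]
  1: ∅  [STUCK]
  3: ∅  [STUCK]
  5: b→1  tau→1  [deg 2]
Path to 1: a·tau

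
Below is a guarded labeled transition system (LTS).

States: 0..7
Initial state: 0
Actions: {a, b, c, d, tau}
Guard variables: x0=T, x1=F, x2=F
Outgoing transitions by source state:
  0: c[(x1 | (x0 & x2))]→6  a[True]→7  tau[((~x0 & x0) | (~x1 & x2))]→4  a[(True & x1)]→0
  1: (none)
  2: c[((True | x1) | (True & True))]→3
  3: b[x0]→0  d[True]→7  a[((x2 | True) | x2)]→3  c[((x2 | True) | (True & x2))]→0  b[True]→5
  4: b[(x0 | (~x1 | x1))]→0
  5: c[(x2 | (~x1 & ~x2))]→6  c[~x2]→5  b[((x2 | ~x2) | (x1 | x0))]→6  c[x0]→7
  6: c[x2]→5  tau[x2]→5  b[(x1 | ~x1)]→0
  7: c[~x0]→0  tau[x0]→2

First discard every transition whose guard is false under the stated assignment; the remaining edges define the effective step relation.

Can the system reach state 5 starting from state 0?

After dropping false guards: 14 live edges.
Layer 0: {0}
Layer 1: {7}  cumulative {0,7}
Layer 2: {2}  cumulative {0,2,7}
Layer 3: {3}  cumulative {0,2,3,7}
Layer 4: {5}  cumulative {0,2,3,5,7}
Layer 5: {6}  cumulative {0,2,3,5,6,7}
R = {0,2,3,5,6,7}
trace reaching 5: a·tau·c·b

Answer: REACHABLE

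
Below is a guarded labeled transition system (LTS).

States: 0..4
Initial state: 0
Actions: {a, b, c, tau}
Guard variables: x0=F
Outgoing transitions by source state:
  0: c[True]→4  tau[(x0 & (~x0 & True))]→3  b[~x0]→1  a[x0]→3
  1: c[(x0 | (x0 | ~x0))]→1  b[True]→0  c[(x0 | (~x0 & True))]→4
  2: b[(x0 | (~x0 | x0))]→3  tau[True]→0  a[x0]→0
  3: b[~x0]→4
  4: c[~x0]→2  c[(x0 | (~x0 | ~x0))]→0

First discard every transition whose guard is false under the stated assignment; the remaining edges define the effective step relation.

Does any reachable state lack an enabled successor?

Answer: DEADLOCK-FREE

Working:
R = {0,1,2,3,4}
  0: b→1  c→4  [deg 2]
  1: b→0  c→1  c→4  [deg 3]
  2: b→3  tau→0  [deg 2]
  3: b→4  [deg 1]
  4: c→0  c→2  [deg 2]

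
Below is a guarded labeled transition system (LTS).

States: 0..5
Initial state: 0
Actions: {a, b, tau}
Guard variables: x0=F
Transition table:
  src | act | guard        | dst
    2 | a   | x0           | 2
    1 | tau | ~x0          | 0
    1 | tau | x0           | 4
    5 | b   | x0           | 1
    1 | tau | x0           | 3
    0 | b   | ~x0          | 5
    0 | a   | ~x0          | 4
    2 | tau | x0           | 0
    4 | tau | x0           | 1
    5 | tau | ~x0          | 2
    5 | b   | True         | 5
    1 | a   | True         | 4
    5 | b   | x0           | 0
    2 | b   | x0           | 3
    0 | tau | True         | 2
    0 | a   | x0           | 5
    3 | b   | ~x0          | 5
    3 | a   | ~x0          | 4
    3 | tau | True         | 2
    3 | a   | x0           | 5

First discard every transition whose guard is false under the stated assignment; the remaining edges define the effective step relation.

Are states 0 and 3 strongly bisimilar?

Answer: BISIMILAR

Analysis:
Refine partition for ~:
  π0 = {{0,1,2,3,4,5}}
  π1 = {{0,3},{1},{2,4},{5}}
4 equivalence class(es) (converged in 2)
[0]={0,3}  [3]={0,3}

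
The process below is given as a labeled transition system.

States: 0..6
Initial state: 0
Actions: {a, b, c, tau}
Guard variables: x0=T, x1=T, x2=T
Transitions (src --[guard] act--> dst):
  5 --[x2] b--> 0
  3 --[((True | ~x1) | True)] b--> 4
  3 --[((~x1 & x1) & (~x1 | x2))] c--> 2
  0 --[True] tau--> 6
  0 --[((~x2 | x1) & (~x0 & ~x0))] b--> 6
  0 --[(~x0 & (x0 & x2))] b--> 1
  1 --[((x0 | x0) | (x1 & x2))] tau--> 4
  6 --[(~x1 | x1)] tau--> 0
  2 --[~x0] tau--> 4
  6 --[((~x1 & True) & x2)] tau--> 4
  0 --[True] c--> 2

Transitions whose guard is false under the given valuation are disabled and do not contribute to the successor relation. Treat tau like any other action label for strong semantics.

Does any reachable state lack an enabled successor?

R = {0,2,6}
  0: c→2  tau→6  [2 out]
  2: ∅  [deadlock]
  6: tau→0  [1 out]
Path to 2: c

Answer: DEADLOCK at state 2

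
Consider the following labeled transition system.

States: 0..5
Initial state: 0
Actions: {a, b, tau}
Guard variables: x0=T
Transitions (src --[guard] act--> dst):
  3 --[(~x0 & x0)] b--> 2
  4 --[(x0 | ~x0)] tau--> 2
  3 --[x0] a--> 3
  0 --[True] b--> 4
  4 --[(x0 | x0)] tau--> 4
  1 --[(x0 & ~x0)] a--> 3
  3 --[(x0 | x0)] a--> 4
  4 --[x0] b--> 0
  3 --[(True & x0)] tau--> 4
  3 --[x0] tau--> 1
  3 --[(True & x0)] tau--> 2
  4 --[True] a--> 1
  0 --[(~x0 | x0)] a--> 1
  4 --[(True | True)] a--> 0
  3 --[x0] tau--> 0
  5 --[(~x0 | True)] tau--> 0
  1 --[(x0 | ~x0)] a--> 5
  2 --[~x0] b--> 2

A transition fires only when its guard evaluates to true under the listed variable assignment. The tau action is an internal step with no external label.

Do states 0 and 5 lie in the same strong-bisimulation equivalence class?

Answer: NOT BISIMILAR

Working:
Bisimulation quotient by refinement:
  round 0: {{0,1,2,3,4,5}}
  round 1: {{0},{1},{2},{3},{4},{5}}
Fixed point at round 2; 6 class(es).
0∈{0}, 5∈{5}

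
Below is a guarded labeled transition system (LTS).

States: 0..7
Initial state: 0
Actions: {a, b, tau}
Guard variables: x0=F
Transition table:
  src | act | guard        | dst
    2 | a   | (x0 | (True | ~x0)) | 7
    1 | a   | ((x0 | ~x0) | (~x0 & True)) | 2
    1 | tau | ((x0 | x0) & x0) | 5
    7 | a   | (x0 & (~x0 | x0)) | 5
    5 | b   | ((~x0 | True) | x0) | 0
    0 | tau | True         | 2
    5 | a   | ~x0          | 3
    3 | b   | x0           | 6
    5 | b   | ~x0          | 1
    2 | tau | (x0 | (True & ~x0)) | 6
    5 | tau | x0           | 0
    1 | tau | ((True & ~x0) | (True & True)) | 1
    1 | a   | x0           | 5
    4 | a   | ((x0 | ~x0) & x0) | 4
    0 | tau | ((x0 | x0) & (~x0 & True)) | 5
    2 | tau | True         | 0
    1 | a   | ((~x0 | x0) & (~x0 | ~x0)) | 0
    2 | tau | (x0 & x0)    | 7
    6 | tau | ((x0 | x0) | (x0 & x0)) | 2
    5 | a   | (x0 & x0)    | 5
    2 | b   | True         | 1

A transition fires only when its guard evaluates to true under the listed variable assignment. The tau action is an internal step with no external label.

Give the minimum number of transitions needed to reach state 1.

Layered search for 1:
  depth 0: {0}
  depth 1: {2}
  depth 2: {1,6,7}
1 enters at depth 2; path tau·b

Answer: 2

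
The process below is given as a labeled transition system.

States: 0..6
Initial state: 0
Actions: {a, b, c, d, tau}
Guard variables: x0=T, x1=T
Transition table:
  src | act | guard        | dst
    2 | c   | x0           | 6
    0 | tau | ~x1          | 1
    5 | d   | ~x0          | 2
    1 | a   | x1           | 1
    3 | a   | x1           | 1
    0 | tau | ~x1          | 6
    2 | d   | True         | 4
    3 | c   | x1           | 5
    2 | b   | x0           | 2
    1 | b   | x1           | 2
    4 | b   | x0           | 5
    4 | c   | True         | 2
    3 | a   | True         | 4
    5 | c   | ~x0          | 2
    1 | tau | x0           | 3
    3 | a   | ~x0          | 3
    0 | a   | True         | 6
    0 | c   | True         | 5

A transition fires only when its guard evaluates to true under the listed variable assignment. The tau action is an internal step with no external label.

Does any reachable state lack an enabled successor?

Answer: DEADLOCK at state 5

Trace:
R = {0,5,6}
  0: a→6  c→5  [2 out]
  5: ∅  [deadlock]
  6: ∅  [deadlock]
Path to 5: c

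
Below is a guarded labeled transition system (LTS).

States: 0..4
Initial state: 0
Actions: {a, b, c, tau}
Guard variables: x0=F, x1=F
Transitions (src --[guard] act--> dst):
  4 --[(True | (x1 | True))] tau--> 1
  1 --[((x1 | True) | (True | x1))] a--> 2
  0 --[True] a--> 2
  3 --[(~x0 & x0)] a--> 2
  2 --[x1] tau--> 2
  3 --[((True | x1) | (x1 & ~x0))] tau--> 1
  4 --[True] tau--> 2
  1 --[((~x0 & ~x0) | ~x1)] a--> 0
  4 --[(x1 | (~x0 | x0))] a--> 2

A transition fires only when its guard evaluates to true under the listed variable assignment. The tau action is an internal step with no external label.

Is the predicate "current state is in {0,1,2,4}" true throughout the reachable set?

Answer: INVARIANT HOLDS

Working:
Allowed set {0,1,2,4}
R = {0,2}
  0: ✓
  2: ✓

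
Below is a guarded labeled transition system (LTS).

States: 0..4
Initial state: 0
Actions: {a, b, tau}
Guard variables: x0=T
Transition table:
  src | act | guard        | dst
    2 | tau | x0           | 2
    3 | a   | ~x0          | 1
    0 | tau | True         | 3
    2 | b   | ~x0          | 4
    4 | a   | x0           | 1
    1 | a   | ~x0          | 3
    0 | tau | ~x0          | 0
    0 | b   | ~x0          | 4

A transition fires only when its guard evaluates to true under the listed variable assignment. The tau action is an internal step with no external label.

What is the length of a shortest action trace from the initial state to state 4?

Answer: UNREACHABLE

Analysis:
Breadth-first toward 4:
  depth 0: {0}
  depth 1: {3}
4 never appears.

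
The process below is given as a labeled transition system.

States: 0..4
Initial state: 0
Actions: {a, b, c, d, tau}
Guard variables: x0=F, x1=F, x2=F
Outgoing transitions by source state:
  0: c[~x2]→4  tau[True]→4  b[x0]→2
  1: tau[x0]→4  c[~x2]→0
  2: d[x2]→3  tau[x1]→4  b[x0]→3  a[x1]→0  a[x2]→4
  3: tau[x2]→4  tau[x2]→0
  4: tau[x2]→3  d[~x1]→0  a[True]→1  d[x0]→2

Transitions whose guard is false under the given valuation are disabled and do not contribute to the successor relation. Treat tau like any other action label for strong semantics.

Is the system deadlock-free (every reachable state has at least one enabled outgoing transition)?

Reachable = {0,1,4}
  0: c→4  tau→4  [2 out]
  1: c→0  [1 out]
  4: a→1  d→0  [2 out]

Answer: DEADLOCK-FREE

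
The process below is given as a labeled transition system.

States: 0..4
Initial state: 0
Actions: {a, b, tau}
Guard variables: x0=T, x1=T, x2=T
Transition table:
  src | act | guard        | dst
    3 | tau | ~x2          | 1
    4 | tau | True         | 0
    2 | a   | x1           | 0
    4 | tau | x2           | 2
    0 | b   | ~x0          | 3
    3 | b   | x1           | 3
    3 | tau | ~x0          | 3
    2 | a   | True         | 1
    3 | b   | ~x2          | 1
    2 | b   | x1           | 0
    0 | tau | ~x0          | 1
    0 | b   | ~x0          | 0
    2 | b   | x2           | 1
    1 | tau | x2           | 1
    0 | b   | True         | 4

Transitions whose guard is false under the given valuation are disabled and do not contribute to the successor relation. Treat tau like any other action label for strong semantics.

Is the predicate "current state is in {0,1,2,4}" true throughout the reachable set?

Safe = {0,1,2,4}
R = {0,1,2,4}
  0: ok
  1: ok
  2: ok
  4: ok

Answer: INVARIANT HOLDS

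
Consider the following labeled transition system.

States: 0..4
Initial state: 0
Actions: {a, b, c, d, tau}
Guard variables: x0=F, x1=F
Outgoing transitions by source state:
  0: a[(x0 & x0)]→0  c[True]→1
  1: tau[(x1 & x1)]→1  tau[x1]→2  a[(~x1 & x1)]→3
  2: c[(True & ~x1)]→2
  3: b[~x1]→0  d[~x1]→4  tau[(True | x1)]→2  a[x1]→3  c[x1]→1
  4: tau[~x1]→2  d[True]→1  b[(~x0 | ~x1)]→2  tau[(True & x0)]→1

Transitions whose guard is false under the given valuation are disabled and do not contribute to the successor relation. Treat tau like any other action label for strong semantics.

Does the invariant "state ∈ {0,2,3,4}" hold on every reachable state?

Answer: INVARIANT VIOLATED at state 1

Working:
Safe = {0,2,3,4}
R = {0,1}
  0: ok
  1: ✗ unsafe
witness against invariant: c → 1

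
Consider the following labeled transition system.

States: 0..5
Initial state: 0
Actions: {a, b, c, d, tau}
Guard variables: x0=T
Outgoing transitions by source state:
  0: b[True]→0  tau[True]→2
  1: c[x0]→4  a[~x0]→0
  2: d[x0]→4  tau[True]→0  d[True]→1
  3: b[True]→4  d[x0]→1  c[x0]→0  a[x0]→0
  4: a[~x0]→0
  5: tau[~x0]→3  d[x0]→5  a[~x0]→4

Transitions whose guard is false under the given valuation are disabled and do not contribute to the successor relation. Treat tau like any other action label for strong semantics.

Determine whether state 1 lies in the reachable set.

After dropping false guards: 11 live edges.
L0 = {0}
L1 = {2}  total {0,2}
L2 = {1,4}  total {0,1,2,4}
R = {0,1,2,4}
witness 1: tau·d

Answer: REACHABLE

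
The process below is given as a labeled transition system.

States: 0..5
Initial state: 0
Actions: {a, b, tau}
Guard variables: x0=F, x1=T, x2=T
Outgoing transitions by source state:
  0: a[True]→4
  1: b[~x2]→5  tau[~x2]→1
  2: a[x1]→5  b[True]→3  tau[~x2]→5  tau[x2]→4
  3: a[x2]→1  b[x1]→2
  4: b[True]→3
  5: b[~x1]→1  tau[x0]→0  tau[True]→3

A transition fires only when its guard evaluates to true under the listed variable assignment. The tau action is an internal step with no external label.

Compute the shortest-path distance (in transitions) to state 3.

Answer: 2

Working:
Layered search for 3:
  L0 = {0}
  L1 = {4}
  L2 = {3}
depth(3)=2, e.g. a·b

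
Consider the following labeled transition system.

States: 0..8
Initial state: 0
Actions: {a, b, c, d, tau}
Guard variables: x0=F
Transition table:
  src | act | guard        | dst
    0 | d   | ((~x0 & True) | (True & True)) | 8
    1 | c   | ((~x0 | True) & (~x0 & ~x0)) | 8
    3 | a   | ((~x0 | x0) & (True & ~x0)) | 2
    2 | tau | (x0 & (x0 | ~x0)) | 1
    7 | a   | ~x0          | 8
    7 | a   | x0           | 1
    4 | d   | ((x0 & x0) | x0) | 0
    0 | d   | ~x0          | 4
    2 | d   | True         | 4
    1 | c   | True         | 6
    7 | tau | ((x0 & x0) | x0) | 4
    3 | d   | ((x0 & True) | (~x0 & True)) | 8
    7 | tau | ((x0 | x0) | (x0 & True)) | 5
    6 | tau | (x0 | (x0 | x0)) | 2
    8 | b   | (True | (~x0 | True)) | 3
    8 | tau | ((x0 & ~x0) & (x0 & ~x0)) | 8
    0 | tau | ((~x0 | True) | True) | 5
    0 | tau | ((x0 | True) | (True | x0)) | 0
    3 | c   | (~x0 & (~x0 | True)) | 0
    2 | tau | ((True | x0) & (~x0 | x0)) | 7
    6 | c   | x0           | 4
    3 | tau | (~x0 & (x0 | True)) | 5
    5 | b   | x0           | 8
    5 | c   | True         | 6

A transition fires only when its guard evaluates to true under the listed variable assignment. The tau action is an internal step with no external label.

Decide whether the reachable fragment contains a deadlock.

R = {0,2,3,4,5,6,7,8}
  0: d→4  d→8  tau→0  tau→5  [4 exit(s)]
  2: d→4  tau→7  [2 exit(s)]
  3: a→2  c→0  d→8  tau→5  [4 exit(s)]
  4: ∅  [STUCK]
  5: c→6  [1 exit(s)]
  6: ∅  [STUCK]
  7: a→8  [1 exit(s)]
  8: b→3  [1 exit(s)]
witness 4: d

Answer: DEADLOCK at state 4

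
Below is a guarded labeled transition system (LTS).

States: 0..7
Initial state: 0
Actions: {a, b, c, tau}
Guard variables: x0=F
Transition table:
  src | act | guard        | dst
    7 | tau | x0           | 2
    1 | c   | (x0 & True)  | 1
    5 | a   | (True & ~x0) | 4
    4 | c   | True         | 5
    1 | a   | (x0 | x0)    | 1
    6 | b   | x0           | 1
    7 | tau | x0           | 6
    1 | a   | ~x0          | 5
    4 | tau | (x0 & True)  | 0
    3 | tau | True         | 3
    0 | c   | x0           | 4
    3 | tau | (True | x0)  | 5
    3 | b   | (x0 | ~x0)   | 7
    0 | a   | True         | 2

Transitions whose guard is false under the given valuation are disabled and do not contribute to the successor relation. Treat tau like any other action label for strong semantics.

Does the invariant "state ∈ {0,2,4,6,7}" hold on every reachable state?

Answer: INVARIANT HOLDS

Trace:
Allowed set {0,2,4,6,7}
R = {0,2}
  0: ok
  2: ok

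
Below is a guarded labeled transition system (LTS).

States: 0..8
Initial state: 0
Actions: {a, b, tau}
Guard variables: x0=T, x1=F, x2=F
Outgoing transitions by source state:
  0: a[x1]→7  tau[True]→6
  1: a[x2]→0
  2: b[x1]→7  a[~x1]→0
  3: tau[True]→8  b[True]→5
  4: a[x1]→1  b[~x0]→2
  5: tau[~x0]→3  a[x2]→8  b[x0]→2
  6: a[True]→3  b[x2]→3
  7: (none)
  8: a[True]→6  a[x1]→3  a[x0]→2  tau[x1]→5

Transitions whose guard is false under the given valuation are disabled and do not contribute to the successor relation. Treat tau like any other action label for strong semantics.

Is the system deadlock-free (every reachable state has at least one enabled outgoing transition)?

Reachable = {0,2,3,5,6,8}
  0: tau→6  [1 out]
  2: a→0  [1 out]
  3: b→5  tau→8  [2 out]
  5: b→2  [1 out]
  6: a→3  [1 out]
  8: a→2  a→6  [2 out]

Answer: DEADLOCK-FREE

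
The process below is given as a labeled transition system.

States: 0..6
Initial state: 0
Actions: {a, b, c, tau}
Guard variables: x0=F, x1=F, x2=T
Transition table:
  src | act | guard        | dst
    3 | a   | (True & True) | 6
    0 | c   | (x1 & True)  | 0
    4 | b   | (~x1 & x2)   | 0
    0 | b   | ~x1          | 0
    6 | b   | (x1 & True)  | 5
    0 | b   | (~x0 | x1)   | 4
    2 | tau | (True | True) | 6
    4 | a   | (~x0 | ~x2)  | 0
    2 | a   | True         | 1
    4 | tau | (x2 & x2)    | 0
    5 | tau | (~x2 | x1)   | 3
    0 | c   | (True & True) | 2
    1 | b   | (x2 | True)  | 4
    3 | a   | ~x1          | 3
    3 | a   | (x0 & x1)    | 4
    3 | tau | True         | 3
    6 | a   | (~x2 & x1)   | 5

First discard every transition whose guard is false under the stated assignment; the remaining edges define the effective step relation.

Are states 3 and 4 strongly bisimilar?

Answer: NOT BISIMILAR

Working:
Refine partition for ~:
  P[0] = {{0,1,2,3,4,5,6}}
  P[1] = {{0},{1},{2,3},{4},{5,6}}
  P[2] = {{0},{1},{2},{3},{4},{5,6}}
stable after 3 split(s): 6 block(s)
class of 3: {3}; class of 4: {4}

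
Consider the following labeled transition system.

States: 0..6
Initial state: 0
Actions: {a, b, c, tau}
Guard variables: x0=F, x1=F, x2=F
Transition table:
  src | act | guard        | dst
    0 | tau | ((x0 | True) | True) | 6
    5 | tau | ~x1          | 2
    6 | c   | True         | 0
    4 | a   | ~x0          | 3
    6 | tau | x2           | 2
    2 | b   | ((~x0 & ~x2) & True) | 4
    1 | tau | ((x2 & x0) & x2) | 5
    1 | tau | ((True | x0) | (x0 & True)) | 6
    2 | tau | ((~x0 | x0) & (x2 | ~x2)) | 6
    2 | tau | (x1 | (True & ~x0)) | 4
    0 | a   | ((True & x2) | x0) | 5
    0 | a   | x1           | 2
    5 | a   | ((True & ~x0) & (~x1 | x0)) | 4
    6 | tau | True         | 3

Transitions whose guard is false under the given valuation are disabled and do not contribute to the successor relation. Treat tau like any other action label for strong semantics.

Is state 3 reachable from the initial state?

Answer: REACHABLE

Trace:
10 transition(s) survive guard evaluation.
depth 0: {0}
depth 1: {6}  now seen {0,6}
depth 2: {3}  now seen {0,3,6}
R = {0,3,6}
Path to 3: tau·tau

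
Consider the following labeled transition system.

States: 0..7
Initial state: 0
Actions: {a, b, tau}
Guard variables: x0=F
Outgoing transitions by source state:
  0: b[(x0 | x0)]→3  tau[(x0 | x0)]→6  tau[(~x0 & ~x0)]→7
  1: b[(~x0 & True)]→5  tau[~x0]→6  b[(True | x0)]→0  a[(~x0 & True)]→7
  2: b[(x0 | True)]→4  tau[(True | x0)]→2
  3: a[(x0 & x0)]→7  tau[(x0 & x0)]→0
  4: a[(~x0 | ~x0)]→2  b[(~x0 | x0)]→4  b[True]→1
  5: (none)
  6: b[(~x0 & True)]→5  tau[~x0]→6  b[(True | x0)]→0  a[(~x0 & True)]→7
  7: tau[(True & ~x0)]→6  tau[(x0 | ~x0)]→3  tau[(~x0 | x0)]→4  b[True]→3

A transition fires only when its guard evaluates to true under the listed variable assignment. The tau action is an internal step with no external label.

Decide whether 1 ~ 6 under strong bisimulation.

Compute ~ classes (split until stable):
  round 0: {{0,1,2,3,4,5,6,7}}
  round 1: {{0},{1,6},{2,7},{3,5},{4}}
  round 2: {{0},{1,6},{2},{3,5},{4},{7}}
Fixed point at round 3; 6 class(es).
[1]={1,6}  [6]={1,6}

Answer: BISIMILAR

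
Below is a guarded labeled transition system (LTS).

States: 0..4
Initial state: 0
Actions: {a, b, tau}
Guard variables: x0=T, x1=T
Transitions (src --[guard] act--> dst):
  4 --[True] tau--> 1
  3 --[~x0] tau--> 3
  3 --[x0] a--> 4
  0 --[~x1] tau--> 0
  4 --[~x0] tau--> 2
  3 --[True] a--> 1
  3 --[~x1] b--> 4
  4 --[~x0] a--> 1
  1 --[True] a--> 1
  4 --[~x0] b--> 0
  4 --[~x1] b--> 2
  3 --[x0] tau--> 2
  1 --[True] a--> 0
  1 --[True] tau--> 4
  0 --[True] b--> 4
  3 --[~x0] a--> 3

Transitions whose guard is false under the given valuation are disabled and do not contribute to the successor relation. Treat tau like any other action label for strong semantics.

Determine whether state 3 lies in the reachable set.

Guard filter leaves 8 enabled edge(s).
L0 = {0}
L1 = {4}  total {0,4}
L2 = {1}  total {0,1,4}
Reachable = {0,1,4}

Answer: UNREACHABLE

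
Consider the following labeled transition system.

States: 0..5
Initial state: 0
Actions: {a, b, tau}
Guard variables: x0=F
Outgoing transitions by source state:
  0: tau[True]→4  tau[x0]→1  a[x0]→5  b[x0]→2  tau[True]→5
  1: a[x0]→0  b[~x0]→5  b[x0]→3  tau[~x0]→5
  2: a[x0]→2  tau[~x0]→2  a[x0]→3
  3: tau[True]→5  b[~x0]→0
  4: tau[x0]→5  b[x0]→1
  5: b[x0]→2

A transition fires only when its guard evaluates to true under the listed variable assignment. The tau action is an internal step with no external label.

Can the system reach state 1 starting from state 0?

7 transition(s) survive guard evaluation.
L0 = {0}
L1 = {4,5}  cumulative {0,4,5}
Reachable = {0,4,5}

Answer: UNREACHABLE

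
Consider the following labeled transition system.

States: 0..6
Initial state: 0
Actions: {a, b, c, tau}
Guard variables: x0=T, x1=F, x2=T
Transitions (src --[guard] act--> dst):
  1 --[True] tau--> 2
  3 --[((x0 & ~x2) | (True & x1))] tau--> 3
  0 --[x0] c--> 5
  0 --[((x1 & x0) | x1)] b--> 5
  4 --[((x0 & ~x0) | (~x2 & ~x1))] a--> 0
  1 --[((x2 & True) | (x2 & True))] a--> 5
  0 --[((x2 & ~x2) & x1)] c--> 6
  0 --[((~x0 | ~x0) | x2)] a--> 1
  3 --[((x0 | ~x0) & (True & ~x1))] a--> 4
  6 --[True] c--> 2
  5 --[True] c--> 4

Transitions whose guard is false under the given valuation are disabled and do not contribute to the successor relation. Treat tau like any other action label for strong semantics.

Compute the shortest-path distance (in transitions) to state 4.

Answer: 2

Analysis:
Breadth-first toward 4:
  L0 = {0}
  L1 = {1,5}
  L2 = {2,4}
4 enters at depth 2; path c·c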